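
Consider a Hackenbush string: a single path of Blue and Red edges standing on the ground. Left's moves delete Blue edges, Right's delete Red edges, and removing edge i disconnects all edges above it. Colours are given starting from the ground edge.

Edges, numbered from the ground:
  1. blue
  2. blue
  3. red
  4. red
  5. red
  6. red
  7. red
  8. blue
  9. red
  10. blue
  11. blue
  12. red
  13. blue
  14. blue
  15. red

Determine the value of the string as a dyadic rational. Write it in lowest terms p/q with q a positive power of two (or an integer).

8557/8192

Recurse on prefixes of the 15-edge string blue blue red red red red red blue red blue blue red blue blue red:
G_1 [b]  L=[0]  R=[(no moves)]  gives 1
G_2 [bb]  L=[0, 1]  R=[(no moves)]  gives 2
G_3 [bbr]  L=[0, 1]  R=[2]  gives 3/2
G_4 [bbrr]  L=[0, 1]  R=[3/2, 2]  gives 5/4
G_5 [bbrrr]  L=[0, 1]  R=[5/4, 3/2, 2]  gives 9/8
G_6 [bbrrrr]  L=[0, 1]  R=[9/8, 5/4, 3/2, 2]  gives 17/16
G_7 [bbrrrrr]  L=[0, 1]  R=[17/16, 9/8, 5/4, 3/2, 2]  gives 33/32
G_8 [bbrrrrrb]  L=[0, 1, 33/32]  R=[17/16, 9/8, 5/4, 3/2, 2]  gives 67/64
G_9 [bbrrrrrbr]  L=[0, 1, 33/32]  R=[67/64, 17/16, 9/8, 5/4, 3/2, 2]  gives 133/128
G_10 [bbrrrrrbrb]  L=[0, 1, 33/32, 133/128]  R=[67/64, 17/16, 9/8, 5/4, 3/2, 2]  gives 267/256
G_11 [bbrrrrrbrbb]  L=[0, 1, 33/32, 133/128, 267/256]  R=[67/64, 17/16, 9/8, 5/4, 3/2, 2]  gives 535/512
G_12 [bbrrrrrbrbbr]  L=[0, 1, 33/32, 133/128, 267/256]  R=[535/512, 67/64, 17/16, 9/8, 5/4, 3/2, 2]  gives 1069/1024
G_13 [bbrrrrrbrbbrb]  L=[0, 1, 33/32, 133/128, 267/256, 1069/1024]  R=[535/512, 67/64, 17/16, 9/8, 5/4, 3/2, 2]  gives 2139/2048
G_14 [bbrrrrrbrbbrbb]  L=[0, 1, 33/32, 133/128, 267/256, 1069/1024, 2139/2048]  R=[535/512, 67/64, 17/16, 9/8, 5/4, 3/2, 2]  gives 4279/4096
G_15 [bbrrrrrbrbbrbbr]  L=[0, 1, 33/32, 133/128, 267/256, 1069/1024, 2139/2048]  R=[4279/4096, 535/512, 67/64, 17/16, 9/8, 5/4, 3/2, 2]  gives 8557/8192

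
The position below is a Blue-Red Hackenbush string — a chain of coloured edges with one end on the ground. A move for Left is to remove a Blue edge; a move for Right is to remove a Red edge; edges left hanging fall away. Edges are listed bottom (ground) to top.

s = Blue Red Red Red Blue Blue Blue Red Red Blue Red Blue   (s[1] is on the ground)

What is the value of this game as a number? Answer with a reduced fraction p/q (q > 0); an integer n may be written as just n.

Build G(s[:k]) for k = 1..12, string s = Blue Red Red Red Blue Blue Blue Red Red Blue Red Blue.
edge 1 of 12 (Blue): { 0 |  } = 1
edge 2 of 12 (Red): { 0 | 1 } = 1/2
edge 3 of 12 (Red): { 0 | 1/2, 1 } = 1/4
edge 4 of 12 (Red): { 0 | 1/4, 1/2, 1 } = 1/8
edge 5 of 12 (Blue): { 0, 1/8 | 1/4, 1/2, 1 } = 3/16
edge 6 of 12 (Blue): { 0, 1/8, 3/16 | 1/4, 1/2, 1 } = 7/32
edge 7 of 12 (Blue): { 0, 1/8, 3/16, 7/32 | 1/4, 1/2, 1 } = 15/64
edge 8 of 12 (Red): { 0, 1/8, 3/16, 7/32 | 15/64, 1/4, 1/2, 1 } = 29/128
edge 9 of 12 (Red): { 0, 1/8, 3/16, 7/32 | 29/128, 15/64, 1/4, 1/2, 1 } = 57/256
edge 10 of 12 (Blue): { 0, 1/8, 3/16, 7/32, 57/256 | 29/128, 15/64, 1/4, 1/2, 1 } = 115/512
edge 11 of 12 (Red): { 0, 1/8, 3/16, 7/32, 57/256 | 115/512, 29/128, 15/64, 1/4, 1/2, 1 } = 229/1024
edge 12 of 12 (Blue): { 0, 1/8, 3/16, 7/32, 57/256, 229/1024 | 115/512, 29/128, 15/64, 1/4, 1/2, 1 } = 459/2048

459/2048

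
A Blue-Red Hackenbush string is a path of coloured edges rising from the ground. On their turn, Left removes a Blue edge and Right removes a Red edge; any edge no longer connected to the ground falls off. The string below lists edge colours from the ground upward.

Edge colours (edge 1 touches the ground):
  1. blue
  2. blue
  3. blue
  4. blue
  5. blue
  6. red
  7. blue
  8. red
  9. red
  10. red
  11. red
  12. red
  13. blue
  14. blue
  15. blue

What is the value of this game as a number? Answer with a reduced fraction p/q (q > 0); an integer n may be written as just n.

value_1 [b]  L=[0]  R=[(no moves)]  = 1
value_2 [bb]  L=[0 1]  R=[(no moves)]  = 2
value_3 [bbb]  L=[0 1 2]  R=[(no moves)]  = 3
value_4 [bbbb]  L=[0 1 2 3]  R=[(no moves)]  = 4
value_5 [bbbbb]  L=[0 1 2 3 4]  R=[(no moves)]  = 5
value_6 [bbbbbr]  L=[0 1 2 3 4]  R=[5]  = 9/2
value_7 [bbbbbrb]  L=[0 1 2 3 4 9/2]  R=[5]  = 19/4
value_8 [bbbbbrbr]  L=[0 1 2 3 4 9/2]  R=[19/4 5]  = 37/8
value_9 [bbbbbrbrr]  L=[0 1 2 3 4 9/2]  R=[37/8 19/4 5]  = 73/16
value_10 [bbbbbrbrrr]  L=[0 1 2 3 4 9/2]  R=[73/16 37/8 19/4 5]  = 145/32
value_11 [bbbbbrbrrrr]  L=[0 1 2 3 4 9/2]  R=[145/32 73/16 37/8 19/4 5]  = 289/64
value_12 [bbbbbrbrrrrr]  L=[0 1 2 3 4 9/2]  R=[289/64 145/32 73/16 37/8 19/4 5]  = 577/128
value_13 [bbbbbrbrrrrrb]  L=[0 1 2 3 4 9/2 577/128]  R=[289/64 145/32 73/16 37/8 19/4 5]  = 1155/256
value_14 [bbbbbrbrrrrrbb]  L=[0 1 2 3 4 9/2 577/128 1155/256]  R=[289/64 145/32 73/16 37/8 19/4 5]  = 2311/512
value_15 [bbbbbrbrrrrrbbb]  L=[0 1 2 3 4 9/2 577/128 1155/256 2311/512]  R=[289/64 145/32 73/16 37/8 19/4 5]  = 4623/1024

4623/1024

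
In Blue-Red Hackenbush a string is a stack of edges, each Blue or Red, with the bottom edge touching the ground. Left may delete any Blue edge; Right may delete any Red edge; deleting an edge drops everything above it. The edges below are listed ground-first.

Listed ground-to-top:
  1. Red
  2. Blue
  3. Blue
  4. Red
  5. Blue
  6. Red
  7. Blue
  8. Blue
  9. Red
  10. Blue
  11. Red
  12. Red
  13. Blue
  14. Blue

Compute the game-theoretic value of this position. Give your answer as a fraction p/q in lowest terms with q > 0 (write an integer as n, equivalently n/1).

val_1 [R]  L=[]  R=[0]  -> -1
val_2 [RB]  L=[-1]  R=[0]  -> -1/2
val_3 [RBB]  L=[-1,-1/2]  R=[0]  -> -1/4
val_4 [RBBR]  L=[-1,-1/2]  R=[-1/4,0]  -> -3/8
val_5 [RBBRB]  L=[-1,-1/2,-3/8]  R=[-1/4,0]  -> -5/16
val_6 [RBBRBR]  L=[-1,-1/2,-3/8]  R=[-5/16,-1/4,0]  -> -11/32
val_7 [RBBRBRB]  L=[-1,-1/2,-3/8,-11/32]  R=[-5/16,-1/4,0]  -> -21/64
val_8 [RBBRBRBB]  L=[-1,-1/2,-3/8,-11/32,-21/64]  R=[-5/16,-1/4,0]  -> -41/128
val_9 [RBBRBRBBR]  L=[-1,-1/2,-3/8,-11/32,-21/64]  R=[-41/128,-5/16,-1/4,0]  -> -83/256
val_10 [RBBRBRBBRB]  L=[-1,-1/2,-3/8,-11/32,-21/64,-83/256]  R=[-41/128,-5/16,-1/4,0]  -> -165/512
val_11 [RBBRBRBBRBR]  L=[-1,-1/2,-3/8,-11/32,-21/64,-83/256]  R=[-165/512,-41/128,-5/16,-1/4,0]  -> -331/1024
val_12 [RBBRBRBBRBRR]  L=[-1,-1/2,-3/8,-11/32,-21/64,-83/256]  R=[-331/1024,-165/512,-41/128,-5/16,-1/4,0]  -> -663/2048
val_13 [RBBRBRBBRBRRB]  L=[-1,-1/2,-3/8,-11/32,-21/64,-83/256,-663/2048]  R=[-331/1024,-165/512,-41/128,-5/16,-1/4,0]  -> -1325/4096
val_14 [RBBRBRBBRBRRBB]  L=[-1,-1/2,-3/8,-11/32,-21/64,-83/256,-663/2048,-1325/4096]  R=[-331/1024,-165/512,-41/128,-5/16,-1/4,0]  -> -2649/8192

-2649/8192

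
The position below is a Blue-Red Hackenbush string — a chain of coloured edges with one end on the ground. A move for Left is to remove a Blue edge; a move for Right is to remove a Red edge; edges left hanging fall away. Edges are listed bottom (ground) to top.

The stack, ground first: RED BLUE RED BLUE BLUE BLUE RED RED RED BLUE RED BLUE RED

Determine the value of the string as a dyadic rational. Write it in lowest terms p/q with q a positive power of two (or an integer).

edge 1 of 13 (RED): { — | 0 } -> -1
edge 2 of 13 (BLUE): { -1 | 0 } -> -1/2
edge 3 of 13 (RED): { -1 | -1/2,0 } -> -3/4
edge 4 of 13 (BLUE): { -1,-3/4 | -1/2,0 } -> -5/8
edge 5 of 13 (BLUE): { -1,-3/4,-5/8 | -1/2,0 } -> -9/16
edge 6 of 13 (BLUE): { -1,-3/4,-5/8,-9/16 | -1/2,0 } -> -17/32
edge 7 of 13 (RED): { -1,-3/4,-5/8,-9/16 | -17/32,-1/2,0 } -> -35/64
edge 8 of 13 (RED): { -1,-3/4,-5/8,-9/16 | -35/64,-17/32,-1/2,0 } -> -71/128
edge 9 of 13 (RED): { -1,-3/4,-5/8,-9/16 | -71/128,-35/64,-17/32,-1/2,0 } -> -143/256
edge 10 of 13 (BLUE): { -1,-3/4,-5/8,-9/16,-143/256 | -71/128,-35/64,-17/32,-1/2,0 } -> -285/512
edge 11 of 13 (RED): { -1,-3/4,-5/8,-9/16,-143/256 | -285/512,-71/128,-35/64,-17/32,-1/2,0 } -> -571/1024
edge 12 of 13 (BLUE): { -1,-3/4,-5/8,-9/16,-143/256,-571/1024 | -285/512,-71/128,-35/64,-17/32,-1/2,0 } -> -1141/2048
edge 13 of 13 (RED): { -1,-3/4,-5/8,-9/16,-143/256,-571/1024 | -1141/2048,-285/512,-71/128,-35/64,-17/32,-1/2,0 } -> -2283/4096

-2283/4096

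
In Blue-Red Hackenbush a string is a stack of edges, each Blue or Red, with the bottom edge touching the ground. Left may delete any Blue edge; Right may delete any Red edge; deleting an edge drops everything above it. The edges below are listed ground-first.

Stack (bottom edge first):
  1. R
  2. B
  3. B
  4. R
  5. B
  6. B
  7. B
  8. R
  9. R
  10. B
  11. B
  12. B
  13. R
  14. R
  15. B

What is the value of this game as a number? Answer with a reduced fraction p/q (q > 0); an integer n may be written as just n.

Build G(s[:k]) for k = 1..15, string s = R B B R B B B R R B B B R R B.
R: Left { ∅ }, Right { 0 } — simplest -1
RB: Left { -1 }, Right { 0 } — simplest -1/2
RBB: Left { -1 -1/2 }, Right { 0 } — simplest -1/4
RBBR: Left { -1 -1/2 }, Right { -1/4 0 } — simplest -3/8
RBBRB: Left { -1 -1/2 -3/8 }, Right { -1/4 0 } — simplest -5/16
RBBRBB: Left { -1 -1/2 -3/8 -5/16 }, Right { -1/4 0 } — simplest -9/32
RBBRBBB: Left { -1 -1/2 -3/8 -5/16 -9/32 }, Right { -1/4 0 } — simplest -17/64
RBBRBBBR: Left { -1 -1/2 -3/8 -5/16 -9/32 }, Right { -17/64 -1/4 0 } — simplest -35/128
RBBRBBBRR: Left { -1 -1/2 -3/8 -5/16 -9/32 }, Right { -35/128 -17/64 -1/4 0 } — simplest -71/256
RBBRBBBRRB: Left { -1 -1/2 -3/8 -5/16 -9/32 -71/256 }, Right { -35/128 -17/64 -1/4 0 } — simplest -141/512
RBBRBBBRRBB: Left { -1 -1/2 -3/8 -5/16 -9/32 -71/256 -141/512 }, Right { -35/128 -17/64 -1/4 0 } — simplest -281/1024
RBBRBBBRRBBB: Left { -1 -1/2 -3/8 -5/16 -9/32 -71/256 -141/512 -281/1024 }, Right { -35/128 -17/64 -1/4 0 } — simplest -561/2048
RBBRBBBRRBBBR: Left { -1 -1/2 -3/8 -5/16 -9/32 -71/256 -141/512 -281/1024 }, Right { -561/2048 -35/128 -17/64 -1/4 0 } — simplest -1123/4096
RBBRBBBRRBBBRR: Left { -1 -1/2 -3/8 -5/16 -9/32 -71/256 -141/512 -281/1024 }, Right { -1123/4096 -561/2048 -35/128 -17/64 -1/4 0 } — simplest -2247/8192
RBBRBBBRRBBBRRB: Left { -1 -1/2 -3/8 -5/16 -9/32 -71/256 -141/512 -281/1024 -2247/8192 }, Right { -1123/4096 -561/2048 -35/128 -17/64 -1/4 0 } — simplest -4493/16384

-4493/16384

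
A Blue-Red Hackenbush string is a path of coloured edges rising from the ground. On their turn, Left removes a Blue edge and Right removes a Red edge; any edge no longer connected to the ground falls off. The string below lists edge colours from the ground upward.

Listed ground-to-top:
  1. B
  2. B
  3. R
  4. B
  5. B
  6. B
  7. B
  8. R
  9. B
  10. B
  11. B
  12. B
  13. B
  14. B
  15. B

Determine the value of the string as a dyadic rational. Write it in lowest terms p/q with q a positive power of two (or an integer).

step 1: add B to get B; options L={ 0 } R={ · } gives 1
step 2: add B to get BB; options L={ 0, 1 } R={ · } gives 2
step 3: add R to get BBR; options L={ 0, 1 } R={ 2 } gives 3/2
step 4: add B to get BBRB; options L={ 0, 1, 3/2 } R={ 2 } gives 7/4
step 5: add B to get BBRBB; options L={ 0, 1, 3/2, 7/4 } R={ 2 } gives 15/8
step 6: add B to get BBRBBB; options L={ 0, 1, 3/2, 7/4, 15/8 } R={ 2 } gives 31/16
step 7: add B to get BBRBBBB; options L={ 0, 1, 3/2, 7/4, 15/8, 31/16 } R={ 2 } gives 63/32
step 8: add R to get BBRBBBBR; options L={ 0, 1, 3/2, 7/4, 15/8, 31/16 } R={ 63/32, 2 } gives 125/64
step 9: add B to get BBRBBBBRB; options L={ 0, 1, 3/2, 7/4, 15/8, 31/16, 125/64 } R={ 63/32, 2 } gives 251/128
step 10: add B to get BBRBBBBRBB; options L={ 0, 1, 3/2, 7/4, 15/8, 31/16, 125/64, 251/128 } R={ 63/32, 2 } gives 503/256
step 11: add B to get BBRBBBBRBBB; options L={ 0, 1, 3/2, 7/4, 15/8, 31/16, 125/64, 251/128, 503/256 } R={ 63/32, 2 } gives 1007/512
step 12: add B to get BBRBBBBRBBBB; options L={ 0, 1, 3/2, 7/4, 15/8, 31/16, 125/64, 251/128, 503/256, 1007/512 } R={ 63/32, 2 } gives 2015/1024
step 13: add B to get BBRBBBBRBBBBB; options L={ 0, 1, 3/2, 7/4, 15/8, 31/16, 125/64, 251/128, 503/256, 1007/512, 2015/1024 } R={ 63/32, 2 } gives 4031/2048
step 14: add B to get BBRBBBBRBBBBBB; options L={ 0, 1, 3/2, 7/4, 15/8, 31/16, 125/64, 251/128, 503/256, 1007/512, 2015/1024, 4031/2048 } R={ 63/32, 2 } gives 8063/4096
step 15: add B to get BBRBBBBRBBBBBBB; options L={ 0, 1, 3/2, 7/4, 15/8, 31/16, 125/64, 251/128, 503/256, 1007/512, 2015/1024, 4031/2048, 8063/4096 } R={ 63/32, 2 } gives 16127/8192

16127/8192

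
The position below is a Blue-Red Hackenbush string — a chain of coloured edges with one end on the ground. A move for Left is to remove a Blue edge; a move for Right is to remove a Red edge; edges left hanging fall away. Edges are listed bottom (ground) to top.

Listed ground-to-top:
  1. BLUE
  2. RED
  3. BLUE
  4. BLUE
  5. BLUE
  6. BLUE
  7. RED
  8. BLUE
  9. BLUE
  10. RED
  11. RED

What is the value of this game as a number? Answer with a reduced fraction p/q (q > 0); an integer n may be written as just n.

v_1 [B]  L=[0]  R=[]  = 1
v_2 [BR]  L=[0]  R=[1]  = 1/2
v_3 [BRB]  L=[0; 1/2]  R=[1]  = 3/4
v_4 [BRBB]  L=[0; 1/2; 3/4]  R=[1]  = 7/8
v_5 [BRBBB]  L=[0; 1/2; 3/4; 7/8]  R=[1]  = 15/16
v_6 [BRBBBB]  L=[0; 1/2; 3/4; 7/8; 15/16]  R=[1]  = 31/32
v_7 [BRBBBBR]  L=[0; 1/2; 3/4; 7/8; 15/16]  R=[31/32; 1]  = 61/64
v_8 [BRBBBBRB]  L=[0; 1/2; 3/4; 7/8; 15/16; 61/64]  R=[31/32; 1]  = 123/128
v_9 [BRBBBBRBB]  L=[0; 1/2; 3/4; 7/8; 15/16; 61/64; 123/128]  R=[31/32; 1]  = 247/256
v_10 [BRBBBBRBBR]  L=[0; 1/2; 3/4; 7/8; 15/16; 61/64; 123/128]  R=[247/256; 31/32; 1]  = 493/512
v_11 [BRBBBBRBBRR]  L=[0; 1/2; 3/4; 7/8; 15/16; 61/64; 123/128]  R=[493/512; 247/256; 31/32; 1]  = 985/1024

985/1024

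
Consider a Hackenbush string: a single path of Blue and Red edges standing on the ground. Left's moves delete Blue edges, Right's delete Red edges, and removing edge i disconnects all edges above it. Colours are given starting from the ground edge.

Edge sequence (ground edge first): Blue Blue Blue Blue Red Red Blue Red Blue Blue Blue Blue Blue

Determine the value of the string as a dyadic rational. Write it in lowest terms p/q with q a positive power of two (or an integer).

1727/512

B: Left { 0 }, Right {  } — simplest 1
BB: Left { 0,1 }, Right {  } — simplest 2
BBB: Left { 0,1,2 }, Right {  } — simplest 3
BBBB: Left { 0,1,2,3 }, Right {  } — simplest 4
BBBBR: Left { 0,1,2,3 }, Right { 4 } — simplest 7/2
BBBBRR: Left { 0,1,2,3 }, Right { 7/2,4 } — simplest 13/4
BBBBRRB: Left { 0,1,2,3,13/4 }, Right { 7/2,4 } — simplest 27/8
BBBBRRBR: Left { 0,1,2,3,13/4 }, Right { 27/8,7/2,4 } — simplest 53/16
BBBBRRBRB: Left { 0,1,2,3,13/4,53/16 }, Right { 27/8,7/2,4 } — simplest 107/32
BBBBRRBRBB: Left { 0,1,2,3,13/4,53/16,107/32 }, Right { 27/8,7/2,4 } — simplest 215/64
BBBBRRBRBBB: Left { 0,1,2,3,13/4,53/16,107/32,215/64 }, Right { 27/8,7/2,4 } — simplest 431/128
BBBBRRBRBBBB: Left { 0,1,2,3,13/4,53/16,107/32,215/64,431/128 }, Right { 27/8,7/2,4 } — simplest 863/256
BBBBRRBRBBBBB: Left { 0,1,2,3,13/4,53/16,107/32,215/64,431/128,863/256 }, Right { 27/8,7/2,4 } — simplest 1727/512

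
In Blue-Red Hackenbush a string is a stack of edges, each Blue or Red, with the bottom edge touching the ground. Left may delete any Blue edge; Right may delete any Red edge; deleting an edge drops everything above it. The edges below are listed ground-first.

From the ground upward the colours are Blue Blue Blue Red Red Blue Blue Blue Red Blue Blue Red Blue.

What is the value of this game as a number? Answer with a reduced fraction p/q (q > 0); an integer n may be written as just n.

Recurse on prefixes of the 13-edge string Blue Blue Blue Red Red Blue Blue Blue Red Blue Blue Red Blue:
val(B) = { 0 |  } so 1
val(BB) = { 0,1 |  } so 2
val(BBB) = { 0,1,2 |  } so 3
val(BBBR) = { 0,1,2 | 3 } so 5/2
val(BBBRR) = { 0,1,2 | 5/2,3 } so 9/4
val(BBBRRB) = { 0,1,2,9/4 | 5/2,3 } so 19/8
val(BBBRRBB) = { 0,1,2,9/4,19/8 | 5/2,3 } so 39/16
val(BBBRRBBB) = { 0,1,2,9/4,19/8,39/16 | 5/2,3 } so 79/32
val(BBBRRBBBR) = { 0,1,2,9/4,19/8,39/16 | 79/32,5/2,3 } so 157/64
val(BBBRRBBBRB) = { 0,1,2,9/4,19/8,39/16,157/64 | 79/32,5/2,3 } so 315/128
val(BBBRRBBBRBB) = { 0,1,2,9/4,19/8,39/16,157/64,315/128 | 79/32,5/2,3 } so 631/256
val(BBBRRBBBRBBR) = { 0,1,2,9/4,19/8,39/16,157/64,315/128 | 631/256,79/32,5/2,3 } so 1261/512
val(BBBRRBBBRBBRB) = { 0,1,2,9/4,19/8,39/16,157/64,315/128,1261/512 | 631/256,79/32,5/2,3 } so 2523/1024

2523/1024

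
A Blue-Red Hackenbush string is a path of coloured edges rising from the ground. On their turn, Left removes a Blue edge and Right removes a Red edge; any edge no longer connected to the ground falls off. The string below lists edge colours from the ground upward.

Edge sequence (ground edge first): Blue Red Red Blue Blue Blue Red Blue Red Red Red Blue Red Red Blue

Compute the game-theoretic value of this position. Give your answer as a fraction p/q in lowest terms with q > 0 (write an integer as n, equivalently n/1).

Build v(s[:k]) for k = 1..15, string s = Blue Red Red Blue Blue Blue Red Blue Red Red Red Blue Red Red Blue.
B: Left { 0 }, Right {  } -> simplest 1
BR: Left { 0 }, Right { 1 } -> simplest 1/2
BRR: Left { 0 }, Right { 1/2, 1 } -> simplest 1/4
BRRB: Left { 0, 1/4 }, Right { 1/2, 1 } -> simplest 3/8
BRRBB: Left { 0, 1/4, 3/8 }, Right { 1/2, 1 } -> simplest 7/16
BRRBBB: Left { 0, 1/4, 3/8, 7/16 }, Right { 1/2, 1 } -> simplest 15/32
BRRBBBR: Left { 0, 1/4, 3/8, 7/16 }, Right { 15/32, 1/2, 1 } -> simplest 29/64
BRRBBBRB: Left { 0, 1/4, 3/8, 7/16, 29/64 }, Right { 15/32, 1/2, 1 } -> simplest 59/128
BRRBBBRBR: Left { 0, 1/4, 3/8, 7/16, 29/64 }, Right { 59/128, 15/32, 1/2, 1 } -> simplest 117/256
BRRBBBRBRR: Left { 0, 1/4, 3/8, 7/16, 29/64 }, Right { 117/256, 59/128, 15/32, 1/2, 1 } -> simplest 233/512
BRRBBBRBRRR: Left { 0, 1/4, 3/8, 7/16, 29/64 }, Right { 233/512, 117/256, 59/128, 15/32, 1/2, 1 } -> simplest 465/1024
BRRBBBRBRRRB: Left { 0, 1/4, 3/8, 7/16, 29/64, 465/1024 }, Right { 233/512, 117/256, 59/128, 15/32, 1/2, 1 } -> simplest 931/2048
BRRBBBRBRRRBR: Left { 0, 1/4, 3/8, 7/16, 29/64, 465/1024 }, Right { 931/2048, 233/512, 117/256, 59/128, 15/32, 1/2, 1 } -> simplest 1861/4096
BRRBBBRBRRRBRR: Left { 0, 1/4, 3/8, 7/16, 29/64, 465/1024 }, Right { 1861/4096, 931/2048, 233/512, 117/256, 59/128, 15/32, 1/2, 1 } -> simplest 3721/8192
BRRBBBRBRRRBRRB: Left { 0, 1/4, 3/8, 7/16, 29/64, 465/1024, 3721/8192 }, Right { 1861/4096, 931/2048, 233/512, 117/256, 59/128, 15/32, 1/2, 1 } -> simplest 7443/16384

7443/16384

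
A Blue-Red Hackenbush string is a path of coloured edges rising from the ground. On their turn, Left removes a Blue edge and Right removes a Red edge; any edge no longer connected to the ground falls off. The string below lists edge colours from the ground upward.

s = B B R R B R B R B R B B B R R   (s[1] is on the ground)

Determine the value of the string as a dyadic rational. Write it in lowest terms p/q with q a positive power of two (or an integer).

v(B) = { 0 | · } => 1
v(BB) = { 0, 1 | · } => 2
v(BBR) = { 0, 1 | 2 } => 3/2
v(BBRR) = { 0, 1 | 3/2, 2 } => 5/4
v(BBRRB) = { 0, 1, 5/4 | 3/2, 2 } => 11/8
v(BBRRBR) = { 0, 1, 5/4 | 11/8, 3/2, 2 } => 21/16
v(BBRRBRB) = { 0, 1, 5/4, 21/16 | 11/8, 3/2, 2 } => 43/32
v(BBRRBRBR) = { 0, 1, 5/4, 21/16 | 43/32, 11/8, 3/2, 2 } => 85/64
v(BBRRBRBRB) = { 0, 1, 5/4, 21/16, 85/64 | 43/32, 11/8, 3/2, 2 } => 171/128
v(BBRRBRBRBR) = { 0, 1, 5/4, 21/16, 85/64 | 171/128, 43/32, 11/8, 3/2, 2 } => 341/256
v(BBRRBRBRBRB) = { 0, 1, 5/4, 21/16, 85/64, 341/256 | 171/128, 43/32, 11/8, 3/2, 2 } => 683/512
v(BBRRBRBRBRBB) = { 0, 1, 5/4, 21/16, 85/64, 341/256, 683/512 | 171/128, 43/32, 11/8, 3/2, 2 } => 1367/1024
v(BBRRBRBRBRBBB) = { 0, 1, 5/4, 21/16, 85/64, 341/256, 683/512, 1367/1024 | 171/128, 43/32, 11/8, 3/2, 2 } => 2735/2048
v(BBRRBRBRBRBBBR) = { 0, 1, 5/4, 21/16, 85/64, 341/256, 683/512, 1367/1024 | 2735/2048, 171/128, 43/32, 11/8, 3/2, 2 } => 5469/4096
v(BBRRBRBRBRBBBRR) = { 0, 1, 5/4, 21/16, 85/64, 341/256, 683/512, 1367/1024 | 5469/4096, 2735/2048, 171/128, 43/32, 11/8, 3/2, 2 } => 10937/8192

10937/8192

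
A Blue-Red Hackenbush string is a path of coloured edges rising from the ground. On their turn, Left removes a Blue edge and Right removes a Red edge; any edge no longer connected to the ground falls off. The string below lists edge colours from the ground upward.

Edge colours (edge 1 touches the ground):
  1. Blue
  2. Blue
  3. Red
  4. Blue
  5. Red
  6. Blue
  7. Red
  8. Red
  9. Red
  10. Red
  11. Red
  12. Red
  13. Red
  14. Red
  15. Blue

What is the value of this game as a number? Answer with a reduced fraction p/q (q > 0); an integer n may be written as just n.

edge 1 of 15 (Blue): { 0 |  } ⇒ 1
edge 2 of 15 (Blue): { 0 1 |  } ⇒ 2
edge 3 of 15 (Red): { 0 1 | 2 } ⇒ 3/2
edge 4 of 15 (Blue): { 0 1 3/2 | 2 } ⇒ 7/4
edge 5 of 15 (Red): { 0 1 3/2 | 7/4 2 } ⇒ 13/8
edge 6 of 15 (Blue): { 0 1 3/2 13/8 | 7/4 2 } ⇒ 27/16
edge 7 of 15 (Red): { 0 1 3/2 13/8 | 27/16 7/4 2 } ⇒ 53/32
edge 8 of 15 (Red): { 0 1 3/2 13/8 | 53/32 27/16 7/4 2 } ⇒ 105/64
edge 9 of 15 (Red): { 0 1 3/2 13/8 | 105/64 53/32 27/16 7/4 2 } ⇒ 209/128
edge 10 of 15 (Red): { 0 1 3/2 13/8 | 209/128 105/64 53/32 27/16 7/4 2 } ⇒ 417/256
edge 11 of 15 (Red): { 0 1 3/2 13/8 | 417/256 209/128 105/64 53/32 27/16 7/4 2 } ⇒ 833/512
edge 12 of 15 (Red): { 0 1 3/2 13/8 | 833/512 417/256 209/128 105/64 53/32 27/16 7/4 2 } ⇒ 1665/1024
edge 13 of 15 (Red): { 0 1 3/2 13/8 | 1665/1024 833/512 417/256 209/128 105/64 53/32 27/16 7/4 2 } ⇒ 3329/2048
edge 14 of 15 (Red): { 0 1 3/2 13/8 | 3329/2048 1665/1024 833/512 417/256 209/128 105/64 53/32 27/16 7/4 2 } ⇒ 6657/4096
edge 15 of 15 (Blue): { 0 1 3/2 13/8 6657/4096 | 3329/2048 1665/1024 833/512 417/256 209/128 105/64 53/32 27/16 7/4 2 } ⇒ 13315/8192

13315/8192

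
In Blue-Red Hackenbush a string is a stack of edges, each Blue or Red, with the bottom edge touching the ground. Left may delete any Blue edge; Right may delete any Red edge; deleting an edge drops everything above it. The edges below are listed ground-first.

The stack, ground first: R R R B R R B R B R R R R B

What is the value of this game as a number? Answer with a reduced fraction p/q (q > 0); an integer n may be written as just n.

-5821/2048

g_1 [R]  L=[]  R=[0]  = -1
g_2 [RR]  L=[]  R=[-1; 0]  = -2
g_3 [RRR]  L=[]  R=[-2; -1; 0]  = -3
g_4 [RRRB]  L=[-3]  R=[-2; -1; 0]  = -5/2
g_5 [RRRBR]  L=[-3]  R=[-5/2; -2; -1; 0]  = -11/4
g_6 [RRRBRR]  L=[-3]  R=[-11/4; -5/2; -2; -1; 0]  = -23/8
g_7 [RRRBRRB]  L=[-3; -23/8]  R=[-11/4; -5/2; -2; -1; 0]  = -45/16
g_8 [RRRBRRBR]  L=[-3; -23/8]  R=[-45/16; -11/4; -5/2; -2; -1; 0]  = -91/32
g_9 [RRRBRRBRB]  L=[-3; -23/8; -91/32]  R=[-45/16; -11/4; -5/2; -2; -1; 0]  = -181/64
g_10 [RRRBRRBRBR]  L=[-3; -23/8; -91/32]  R=[-181/64; -45/16; -11/4; -5/2; -2; -1; 0]  = -363/128
g_11 [RRRBRRBRBRR]  L=[-3; -23/8; -91/32]  R=[-363/128; -181/64; -45/16; -11/4; -5/2; -2; -1; 0]  = -727/256
g_12 [RRRBRRBRBRRR]  L=[-3; -23/8; -91/32]  R=[-727/256; -363/128; -181/64; -45/16; -11/4; -5/2; -2; -1; 0]  = -1455/512
g_13 [RRRBRRBRBRRRR]  L=[-3; -23/8; -91/32]  R=[-1455/512; -727/256; -363/128; -181/64; -45/16; -11/4; -5/2; -2; -1; 0]  = -2911/1024
g_14 [RRRBRRBRBRRRRB]  L=[-3; -23/8; -91/32; -2911/1024]  R=[-1455/512; -727/256; -363/128; -181/64; -45/16; -11/4; -5/2; -2; -1; 0]  = -5821/2048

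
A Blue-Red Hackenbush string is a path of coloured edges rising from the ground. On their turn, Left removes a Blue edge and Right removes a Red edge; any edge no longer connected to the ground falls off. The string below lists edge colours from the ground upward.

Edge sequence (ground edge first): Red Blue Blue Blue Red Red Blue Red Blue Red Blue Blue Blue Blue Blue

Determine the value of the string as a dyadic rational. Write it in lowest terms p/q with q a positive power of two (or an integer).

-3393/16384

edge 1 of 15 (Red): { — | 0 } gives -1
edge 2 of 15 (Blue): { -1 | 0 } gives -1/2
edge 3 of 15 (Blue): { -1; -1/2 | 0 } gives -1/4
edge 4 of 15 (Blue): { -1; -1/2; -1/4 | 0 } gives -1/8
edge 5 of 15 (Red): { -1; -1/2; -1/4 | -1/8; 0 } gives -3/16
edge 6 of 15 (Red): { -1; -1/2; -1/4 | -3/16; -1/8; 0 } gives -7/32
edge 7 of 15 (Blue): { -1; -1/2; -1/4; -7/32 | -3/16; -1/8; 0 } gives -13/64
edge 8 of 15 (Red): { -1; -1/2; -1/4; -7/32 | -13/64; -3/16; -1/8; 0 } gives -27/128
edge 9 of 15 (Blue): { -1; -1/2; -1/4; -7/32; -27/128 | -13/64; -3/16; -1/8; 0 } gives -53/256
edge 10 of 15 (Red): { -1; -1/2; -1/4; -7/32; -27/128 | -53/256; -13/64; -3/16; -1/8; 0 } gives -107/512
edge 11 of 15 (Blue): { -1; -1/2; -1/4; -7/32; -27/128; -107/512 | -53/256; -13/64; -3/16; -1/8; 0 } gives -213/1024
edge 12 of 15 (Blue): { -1; -1/2; -1/4; -7/32; -27/128; -107/512; -213/1024 | -53/256; -13/64; -3/16; -1/8; 0 } gives -425/2048
edge 13 of 15 (Blue): { -1; -1/2; -1/4; -7/32; -27/128; -107/512; -213/1024; -425/2048 | -53/256; -13/64; -3/16; -1/8; 0 } gives -849/4096
edge 14 of 15 (Blue): { -1; -1/2; -1/4; -7/32; -27/128; -107/512; -213/1024; -425/2048; -849/4096 | -53/256; -13/64; -3/16; -1/8; 0 } gives -1697/8192
edge 15 of 15 (Blue): { -1; -1/2; -1/4; -7/32; -27/128; -107/512; -213/1024; -425/2048; -849/4096; -1697/8192 | -53/256; -13/64; -3/16; -1/8; 0 } gives -3393/16384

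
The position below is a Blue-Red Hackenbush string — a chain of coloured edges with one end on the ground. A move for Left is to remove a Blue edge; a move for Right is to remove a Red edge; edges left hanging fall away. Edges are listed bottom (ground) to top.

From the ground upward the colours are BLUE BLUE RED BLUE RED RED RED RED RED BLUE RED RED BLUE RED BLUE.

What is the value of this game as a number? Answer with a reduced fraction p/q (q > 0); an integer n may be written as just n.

12363/8192

Build G(s[:k]) for k = 1..15, string s = BLUE BLUE RED BLUE RED RED RED RED RED BLUE RED RED BLUE RED BLUE.
step 1: add BLUE to get B; options L={ 0 } R={ (no moves) } -> 1
step 2: add BLUE to get BB; options L={ 0; 1 } R={ (no moves) } -> 2
step 3: add RED to get BBR; options L={ 0; 1 } R={ 2 } -> 3/2
step 4: add BLUE to get BBRB; options L={ 0; 1; 3/2 } R={ 2 } -> 7/4
step 5: add RED to get BBRBR; options L={ 0; 1; 3/2 } R={ 7/4; 2 } -> 13/8
step 6: add RED to get BBRBRR; options L={ 0; 1; 3/2 } R={ 13/8; 7/4; 2 } -> 25/16
step 7: add RED to get BBRBRRR; options L={ 0; 1; 3/2 } R={ 25/16; 13/8; 7/4; 2 } -> 49/32
step 8: add RED to get BBRBRRRR; options L={ 0; 1; 3/2 } R={ 49/32; 25/16; 13/8; 7/4; 2 } -> 97/64
step 9: add RED to get BBRBRRRRR; options L={ 0; 1; 3/2 } R={ 97/64; 49/32; 25/16; 13/8; 7/4; 2 } -> 193/128
step 10: add BLUE to get BBRBRRRRRB; options L={ 0; 1; 3/2; 193/128 } R={ 97/64; 49/32; 25/16; 13/8; 7/4; 2 } -> 387/256
step 11: add RED to get BBRBRRRRRBR; options L={ 0; 1; 3/2; 193/128 } R={ 387/256; 97/64; 49/32; 25/16; 13/8; 7/4; 2 } -> 773/512
step 12: add RED to get BBRBRRRRRBRR; options L={ 0; 1; 3/2; 193/128 } R={ 773/512; 387/256; 97/64; 49/32; 25/16; 13/8; 7/4; 2 } -> 1545/1024
step 13: add BLUE to get BBRBRRRRRBRRB; options L={ 0; 1; 3/2; 193/128; 1545/1024 } R={ 773/512; 387/256; 97/64; 49/32; 25/16; 13/8; 7/4; 2 } -> 3091/2048
step 14: add RED to get BBRBRRRRRBRRBR; options L={ 0; 1; 3/2; 193/128; 1545/1024 } R={ 3091/2048; 773/512; 387/256; 97/64; 49/32; 25/16; 13/8; 7/4; 2 } -> 6181/4096
step 15: add BLUE to get BBRBRRRRRBRRBRB; options L={ 0; 1; 3/2; 193/128; 1545/1024; 6181/4096 } R={ 3091/2048; 773/512; 387/256; 97/64; 49/32; 25/16; 13/8; 7/4; 2 } -> 12363/8192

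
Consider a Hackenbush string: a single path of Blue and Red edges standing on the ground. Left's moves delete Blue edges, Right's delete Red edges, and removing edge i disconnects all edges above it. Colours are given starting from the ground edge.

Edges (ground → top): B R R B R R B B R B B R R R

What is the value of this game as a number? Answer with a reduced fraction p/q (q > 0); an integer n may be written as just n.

1 of 14 · B · max L 0 · min R +∞ -> 1
2 of 14 · BR · max L 0 · min R 1 -> 1/2
3 of 14 · BRR · max L 0 · min R 1/2 -> 1/4
4 of 14 · BRRB · max L 1/4 · min R 1/2 -> 3/8
5 of 14 · BRRBR · max L 1/4 · min R 3/8 -> 5/16
6 of 14 · BRRBRR · max L 1/4 · min R 5/16 -> 9/32
7 of 14 · BRRBRRB · max L 9/32 · min R 5/16 -> 19/64
8 of 14 · BRRBRRBB · max L 19/64 · min R 5/16 -> 39/128
9 of 14 · BRRBRRBBR · max L 19/64 · min R 39/128 -> 77/256
10 of 14 · BRRBRRBBRB · max L 77/256 · min R 39/128 -> 155/512
11 of 14 · BRRBRRBBRBB · max L 155/512 · min R 39/128 -> 311/1024
12 of 14 · BRRBRRBBRBBR · max L 155/512 · min R 311/1024 -> 621/2048
13 of 14 · BRRBRRBBRBBRR · max L 155/512 · min R 621/2048 -> 1241/4096
14 of 14 · BRRBRRBBRBBRRR · max L 155/512 · min R 1241/4096 -> 2481/8192

2481/8192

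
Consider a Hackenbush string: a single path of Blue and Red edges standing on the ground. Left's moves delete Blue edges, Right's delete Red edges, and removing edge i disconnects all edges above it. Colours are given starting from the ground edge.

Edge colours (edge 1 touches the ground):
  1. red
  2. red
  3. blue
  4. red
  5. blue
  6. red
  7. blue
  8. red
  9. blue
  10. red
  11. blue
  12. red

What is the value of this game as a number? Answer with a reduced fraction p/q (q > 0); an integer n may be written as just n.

r: Left { ∅ }, Right { 0 } -> simplest -1
rr: Left { ∅ }, Right { -1 0 } -> simplest -2
rrb: Left { -2 }, Right { -1 0 } -> simplest -3/2
rrbr: Left { -2 }, Right { -3/2 -1 0 } -> simplest -7/4
rrbrb: Left { -2 -7/4 }, Right { -3/2 -1 0 } -> simplest -13/8
rrbrbr: Left { -2 -7/4 }, Right { -13/8 -3/2 -1 0 } -> simplest -27/16
rrbrbrb: Left { -2 -7/4 -27/16 }, Right { -13/8 -3/2 -1 0 } -> simplest -53/32
rrbrbrbr: Left { -2 -7/4 -27/16 }, Right { -53/32 -13/8 -3/2 -1 0 } -> simplest -107/64
rrbrbrbrb: Left { -2 -7/4 -27/16 -107/64 }, Right { -53/32 -13/8 -3/2 -1 0 } -> simplest -213/128
rrbrbrbrbr: Left { -2 -7/4 -27/16 -107/64 }, Right { -213/128 -53/32 -13/8 -3/2 -1 0 } -> simplest -427/256
rrbrbrbrbrb: Left { -2 -7/4 -27/16 -107/64 -427/256 }, Right { -213/128 -53/32 -13/8 -3/2 -1 0 } -> simplest -853/512
rrbrbrbrbrbr: Left { -2 -7/4 -27/16 -107/64 -427/256 }, Right { -853/512 -213/128 -53/32 -13/8 -3/2 -1 0 } -> simplest -1707/1024

-1707/1024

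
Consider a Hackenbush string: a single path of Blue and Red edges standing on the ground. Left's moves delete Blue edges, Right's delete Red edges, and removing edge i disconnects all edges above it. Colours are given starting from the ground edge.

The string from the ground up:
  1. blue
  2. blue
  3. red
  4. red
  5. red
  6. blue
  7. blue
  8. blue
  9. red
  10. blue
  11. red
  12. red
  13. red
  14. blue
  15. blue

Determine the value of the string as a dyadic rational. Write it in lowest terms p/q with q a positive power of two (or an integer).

10055/8192

1 of 15 · b · max L 0 · min R +∞ = 1
2 of 15 · bb · max L 1 · min R +∞ = 2
3 of 15 · bbr · max L 1 · min R 2 = 3/2
4 of 15 · bbrr · max L 1 · min R 3/2 = 5/4
5 of 15 · bbrrr · max L 1 · min R 5/4 = 9/8
6 of 15 · bbrrrb · max L 9/8 · min R 5/4 = 19/16
7 of 15 · bbrrrbb · max L 19/16 · min R 5/4 = 39/32
8 of 15 · bbrrrbbb · max L 39/32 · min R 5/4 = 79/64
9 of 15 · bbrrrbbbr · max L 39/32 · min R 79/64 = 157/128
10 of 15 · bbrrrbbbrb · max L 157/128 · min R 79/64 = 315/256
11 of 15 · bbrrrbbbrbr · max L 157/128 · min R 315/256 = 629/512
12 of 15 · bbrrrbbbrbrr · max L 157/128 · min R 629/512 = 1257/1024
13 of 15 · bbrrrbbbrbrrr · max L 157/128 · min R 1257/1024 = 2513/2048
14 of 15 · bbrrrbbbrbrrrb · max L 2513/2048 · min R 1257/1024 = 5027/4096
15 of 15 · bbrrrbbbrbrrrbb · max L 5027/4096 · min R 1257/1024 = 10055/8192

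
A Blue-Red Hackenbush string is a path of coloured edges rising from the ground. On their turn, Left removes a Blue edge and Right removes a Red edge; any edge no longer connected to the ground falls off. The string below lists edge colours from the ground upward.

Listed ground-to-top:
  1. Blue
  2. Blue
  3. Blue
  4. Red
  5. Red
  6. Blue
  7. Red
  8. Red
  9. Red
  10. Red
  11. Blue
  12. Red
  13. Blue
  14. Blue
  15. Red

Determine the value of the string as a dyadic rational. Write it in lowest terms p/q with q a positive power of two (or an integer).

9261/4096

step 1: add Blue to get B; options L={ 0 } R={ ∅ } → 1
step 2: add Blue to get BB; options L={ 0; 1 } R={ ∅ } → 2
step 3: add Blue to get BBB; options L={ 0; 1; 2 } R={ ∅ } → 3
step 4: add Red to get BBBR; options L={ 0; 1; 2 } R={ 3 } → 5/2
step 5: add Red to get BBBRR; options L={ 0; 1; 2 } R={ 5/2; 3 } → 9/4
step 6: add Blue to get BBBRRB; options L={ 0; 1; 2; 9/4 } R={ 5/2; 3 } → 19/8
step 7: add Red to get BBBRRBR; options L={ 0; 1; 2; 9/4 } R={ 19/8; 5/2; 3 } → 37/16
step 8: add Red to get BBBRRBRR; options L={ 0; 1; 2; 9/4 } R={ 37/16; 19/8; 5/2; 3 } → 73/32
step 9: add Red to get BBBRRBRRR; options L={ 0; 1; 2; 9/4 } R={ 73/32; 37/16; 19/8; 5/2; 3 } → 145/64
step 10: add Red to get BBBRRBRRRR; options L={ 0; 1; 2; 9/4 } R={ 145/64; 73/32; 37/16; 19/8; 5/2; 3 } → 289/128
step 11: add Blue to get BBBRRBRRRRB; options L={ 0; 1; 2; 9/4; 289/128 } R={ 145/64; 73/32; 37/16; 19/8; 5/2; 3 } → 579/256
step 12: add Red to get BBBRRBRRRRBR; options L={ 0; 1; 2; 9/4; 289/128 } R={ 579/256; 145/64; 73/32; 37/16; 19/8; 5/2; 3 } → 1157/512
step 13: add Blue to get BBBRRBRRRRBRB; options L={ 0; 1; 2; 9/4; 289/128; 1157/512 } R={ 579/256; 145/64; 73/32; 37/16; 19/8; 5/2; 3 } → 2315/1024
step 14: add Blue to get BBBRRBRRRRBRBB; options L={ 0; 1; 2; 9/4; 289/128; 1157/512; 2315/1024 } R={ 579/256; 145/64; 73/32; 37/16; 19/8; 5/2; 3 } → 4631/2048
step 15: add Red to get BBBRRBRRRRBRBBR; options L={ 0; 1; 2; 9/4; 289/128; 1157/512; 2315/1024 } R={ 4631/2048; 579/256; 145/64; 73/32; 37/16; 19/8; 5/2; 3 } → 9261/4096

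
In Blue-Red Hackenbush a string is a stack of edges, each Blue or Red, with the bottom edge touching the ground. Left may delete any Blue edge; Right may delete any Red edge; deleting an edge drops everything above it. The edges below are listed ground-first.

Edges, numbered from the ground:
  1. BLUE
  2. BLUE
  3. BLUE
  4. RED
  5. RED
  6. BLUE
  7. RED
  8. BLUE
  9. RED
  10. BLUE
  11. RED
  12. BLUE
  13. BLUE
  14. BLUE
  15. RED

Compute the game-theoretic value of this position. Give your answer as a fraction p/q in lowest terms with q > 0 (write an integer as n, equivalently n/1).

G_1 [B]  L=[0]  R=[·]  gives 1
G_2 [BB]  L=[0, 1]  R=[·]  gives 2
G_3 [BBB]  L=[0, 1, 2]  R=[·]  gives 3
G_4 [BBBR]  L=[0, 1, 2]  R=[3]  gives 5/2
G_5 [BBBRR]  L=[0, 1, 2]  R=[5/2, 3]  gives 9/4
G_6 [BBBRRB]  L=[0, 1, 2, 9/4]  R=[5/2, 3]  gives 19/8
G_7 [BBBRRBR]  L=[0, 1, 2, 9/4]  R=[19/8, 5/2, 3]  gives 37/16
G_8 [BBBRRBRB]  L=[0, 1, 2, 9/4, 37/16]  R=[19/8, 5/2, 3]  gives 75/32
G_9 [BBBRRBRBR]  L=[0, 1, 2, 9/4, 37/16]  R=[75/32, 19/8, 5/2, 3]  gives 149/64
G_10 [BBBRRBRBRB]  L=[0, 1, 2, 9/4, 37/16, 149/64]  R=[75/32, 19/8, 5/2, 3]  gives 299/128
G_11 [BBBRRBRBRBR]  L=[0, 1, 2, 9/4, 37/16, 149/64]  R=[299/128, 75/32, 19/8, 5/2, 3]  gives 597/256
G_12 [BBBRRBRBRBRB]  L=[0, 1, 2, 9/4, 37/16, 149/64, 597/256]  R=[299/128, 75/32, 19/8, 5/2, 3]  gives 1195/512
G_13 [BBBRRBRBRBRBB]  L=[0, 1, 2, 9/4, 37/16, 149/64, 597/256, 1195/512]  R=[299/128, 75/32, 19/8, 5/2, 3]  gives 2391/1024
G_14 [BBBRRBRBRBRBBB]  L=[0, 1, 2, 9/4, 37/16, 149/64, 597/256, 1195/512, 2391/1024]  R=[299/128, 75/32, 19/8, 5/2, 3]  gives 4783/2048
G_15 [BBBRRBRBRBRBBBR]  L=[0, 1, 2, 9/4, 37/16, 149/64, 597/256, 1195/512, 2391/1024]  R=[4783/2048, 299/128, 75/32, 19/8, 5/2, 3]  gives 9565/4096

9565/4096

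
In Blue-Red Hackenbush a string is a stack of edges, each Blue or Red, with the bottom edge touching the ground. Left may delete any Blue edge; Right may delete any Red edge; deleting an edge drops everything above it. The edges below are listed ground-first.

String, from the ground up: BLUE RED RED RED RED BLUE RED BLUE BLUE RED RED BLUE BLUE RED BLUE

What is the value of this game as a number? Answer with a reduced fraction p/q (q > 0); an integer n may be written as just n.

1435/16384

Build value(s[:k]) for k = 1..15, string s = BLUE RED RED RED RED BLUE RED BLUE BLUE RED RED BLUE BLUE RED BLUE.
step 1: add BLUE to get B; options L={ 0 } R={ (no moves) } = 1
step 2: add RED to get BR; options L={ 0 } R={ 1 } = 1/2
step 3: add RED to get BRR; options L={ 0 } R={ 1/2 1 } = 1/4
step 4: add RED to get BRRR; options L={ 0 } R={ 1/4 1/2 1 } = 1/8
step 5: add RED to get BRRRR; options L={ 0 } R={ 1/8 1/4 1/2 1 } = 1/16
step 6: add BLUE to get BRRRRB; options L={ 0 1/16 } R={ 1/8 1/4 1/2 1 } = 3/32
step 7: add RED to get BRRRRBR; options L={ 0 1/16 } R={ 3/32 1/8 1/4 1/2 1 } = 5/64
step 8: add BLUE to get BRRRRBRB; options L={ 0 1/16 5/64 } R={ 3/32 1/8 1/4 1/2 1 } = 11/128
step 9: add BLUE to get BRRRRBRBB; options L={ 0 1/16 5/64 11/128 } R={ 3/32 1/8 1/4 1/2 1 } = 23/256
step 10: add RED to get BRRRRBRBBR; options L={ 0 1/16 5/64 11/128 } R={ 23/256 3/32 1/8 1/4 1/2 1 } = 45/512
step 11: add RED to get BRRRRBRBBRR; options L={ 0 1/16 5/64 11/128 } R={ 45/512 23/256 3/32 1/8 1/4 1/2 1 } = 89/1024
step 12: add BLUE to get BRRRRBRBBRRB; options L={ 0 1/16 5/64 11/128 89/1024 } R={ 45/512 23/256 3/32 1/8 1/4 1/2 1 } = 179/2048
step 13: add BLUE to get BRRRRBRBBRRBB; options L={ 0 1/16 5/64 11/128 89/1024 179/2048 } R={ 45/512 23/256 3/32 1/8 1/4 1/2 1 } = 359/4096
step 14: add RED to get BRRRRBRBBRRBBR; options L={ 0 1/16 5/64 11/128 89/1024 179/2048 } R={ 359/4096 45/512 23/256 3/32 1/8 1/4 1/2 1 } = 717/8192
step 15: add BLUE to get BRRRRBRBBRRBBRB; options L={ 0 1/16 5/64 11/128 89/1024 179/2048 717/8192 } R={ 359/4096 45/512 23/256 3/32 1/8 1/4 1/2 1 } = 1435/16384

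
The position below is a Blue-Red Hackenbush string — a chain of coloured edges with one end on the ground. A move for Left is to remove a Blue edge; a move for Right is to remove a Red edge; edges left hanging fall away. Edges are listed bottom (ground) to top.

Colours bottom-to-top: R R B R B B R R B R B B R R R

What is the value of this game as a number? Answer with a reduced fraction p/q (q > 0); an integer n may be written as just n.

Build val(s[:k]) for k = 1..15, string s = R R B R B B R R B R B B R R R.
1 of 15 · R · max L −∞ · min R 0 => -1
2 of 15 · RR · max L −∞ · min R -1 => -2
3 of 15 · RRB · max L -2 · min R -1 => -3/2
4 of 15 · RRBR · max L -2 · min R -3/2 => -7/4
5 of 15 · RRBRB · max L -7/4 · min R -3/2 => -13/8
6 of 15 · RRBRBB · max L -13/8 · min R -3/2 => -25/16
7 of 15 · RRBRBBR · max L -13/8 · min R -25/16 => -51/32
8 of 15 · RRBRBBRR · max L -13/8 · min R -51/32 => -103/64
9 of 15 · RRBRBBRRB · max L -103/64 · min R -51/32 => -205/128
10 of 15 · RRBRBBRRBR · max L -103/64 · min R -205/128 => -411/256
11 of 15 · RRBRBBRRBRB · max L -411/256 · min R -205/128 => -821/512
12 of 15 · RRBRBBRRBRBB · max L -821/512 · min R -205/128 => -1641/1024
13 of 15 · RRBRBBRRBRBBR · max L -821/512 · min R -1641/1024 => -3283/2048
14 of 15 · RRBRBBRRBRBBRR · max L -821/512 · min R -3283/2048 => -6567/4096
15 of 15 · RRBRBBRRBRBBRRR · max L -821/512 · min R -6567/4096 => -13135/8192

-13135/8192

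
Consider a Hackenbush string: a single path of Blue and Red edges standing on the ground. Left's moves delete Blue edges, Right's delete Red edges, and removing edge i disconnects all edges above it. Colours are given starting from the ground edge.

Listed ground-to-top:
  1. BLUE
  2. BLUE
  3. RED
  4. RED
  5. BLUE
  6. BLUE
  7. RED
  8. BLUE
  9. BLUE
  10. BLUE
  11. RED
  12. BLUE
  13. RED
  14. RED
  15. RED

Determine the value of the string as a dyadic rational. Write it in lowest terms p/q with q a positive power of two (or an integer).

Recurse on prefixes of the 15-edge string BLUE BLUE RED RED BLUE BLUE RED BLUE BLUE BLUE RED BLUE RED RED RED:
edge 1 of 15 (BLUE): { 0 |  } so 1
edge 2 of 15 (BLUE): { 0 1 |  } so 2
edge 3 of 15 (RED): { 0 1 | 2 } so 3/2
edge 4 of 15 (RED): { 0 1 | 3/2 2 } so 5/4
edge 5 of 15 (BLUE): { 0 1 5/4 | 3/2 2 } so 11/8
edge 6 of 15 (BLUE): { 0 1 5/4 11/8 | 3/2 2 } so 23/16
edge 7 of 15 (RED): { 0 1 5/4 11/8 | 23/16 3/2 2 } so 45/32
edge 8 of 15 (BLUE): { 0 1 5/4 11/8 45/32 | 23/16 3/2 2 } so 91/64
edge 9 of 15 (BLUE): { 0 1 5/4 11/8 45/32 91/64 | 23/16 3/2 2 } so 183/128
edge 10 of 15 (BLUE): { 0 1 5/4 11/8 45/32 91/64 183/128 | 23/16 3/2 2 } so 367/256
edge 11 of 15 (RED): { 0 1 5/4 11/8 45/32 91/64 183/128 | 367/256 23/16 3/2 2 } so 733/512
edge 12 of 15 (BLUE): { 0 1 5/4 11/8 45/32 91/64 183/128 733/512 | 367/256 23/16 3/2 2 } so 1467/1024
edge 13 of 15 (RED): { 0 1 5/4 11/8 45/32 91/64 183/128 733/512 | 1467/1024 367/256 23/16 3/2 2 } so 2933/2048
edge 14 of 15 (RED): { 0 1 5/4 11/8 45/32 91/64 183/128 733/512 | 2933/2048 1467/1024 367/256 23/16 3/2 2 } so 5865/4096
edge 15 of 15 (RED): { 0 1 5/4 11/8 45/32 91/64 183/128 733/512 | 5865/4096 2933/2048 1467/1024 367/256 23/16 3/2 2 } so 11729/8192

11729/8192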